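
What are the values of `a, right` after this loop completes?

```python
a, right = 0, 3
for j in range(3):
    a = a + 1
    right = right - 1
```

a goes 0→3, right goes 3→0
`a, right` takes the values: (0, 3) → (1, 3) → (1, 2) → (2, 2) → (2, 1) → (3, 1) → (3, 0)

Answer: 3, 0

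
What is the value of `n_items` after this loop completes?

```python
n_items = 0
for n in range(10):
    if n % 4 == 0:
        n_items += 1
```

Count numbers divisible by 4 in range(10)
`n_items` takes the values: 0 → 1 → 2 → 3

Answer: 3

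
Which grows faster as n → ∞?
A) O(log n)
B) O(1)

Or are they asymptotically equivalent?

O(log n) vs O(1): Higher order terms dominate.

Answer: A) O(log n) grows faster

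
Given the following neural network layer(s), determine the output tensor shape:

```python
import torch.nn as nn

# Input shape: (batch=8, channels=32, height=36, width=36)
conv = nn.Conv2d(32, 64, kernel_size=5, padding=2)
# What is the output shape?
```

Input: (8, 32, 36, 36) -> Output: (8, 64, 36, 36)

Answer: (8, 64, 36, 36)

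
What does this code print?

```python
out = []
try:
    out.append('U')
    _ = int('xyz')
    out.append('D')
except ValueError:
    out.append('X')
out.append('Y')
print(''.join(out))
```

Execution trace: 'U' (try body) → 'X' (except ValueError) → 'Y' (after the try/except). Output: UXY

Answer: UXY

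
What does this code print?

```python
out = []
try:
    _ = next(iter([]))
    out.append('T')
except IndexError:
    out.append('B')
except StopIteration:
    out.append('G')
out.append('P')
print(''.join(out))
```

Execution trace: 'G' (except StopIteration) → 'P' (after the try/except). Output: GP

Answer: GP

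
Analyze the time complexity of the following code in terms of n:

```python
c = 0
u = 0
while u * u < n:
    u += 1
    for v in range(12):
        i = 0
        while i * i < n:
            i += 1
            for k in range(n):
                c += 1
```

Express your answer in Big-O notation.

Each loop level contributes: √n × 1 × √n × n. Multiplying the contributions gives O(n^2).

Answer: O(n^2)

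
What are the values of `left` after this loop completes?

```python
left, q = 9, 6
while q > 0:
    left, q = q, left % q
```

GCD of 9 and 6
`left` takes the values: 9 → 6 → 3

Answer: 3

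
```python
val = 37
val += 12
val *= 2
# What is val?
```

Trace:
`val = 37` → val = 37
`val += 12` → val = 49
`val *= 2` → val = 98
So val = 98

Answer: 98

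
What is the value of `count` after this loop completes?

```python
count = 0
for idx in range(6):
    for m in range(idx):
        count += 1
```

Triangle number: 0+1+2+...+5
`count` takes the values: 0 → 1 → 2 → 3 → 4 → 5 → 6 → 7 → 8 → 9 → 10 → 11 → 12 → 13 → 14 → 15

Answer: 15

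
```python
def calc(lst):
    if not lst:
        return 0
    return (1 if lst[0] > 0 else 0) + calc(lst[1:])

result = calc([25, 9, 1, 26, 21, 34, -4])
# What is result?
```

Count of positive elements in [25, 9, 1, 26, 21, 34, -4] = 6

Answer: 6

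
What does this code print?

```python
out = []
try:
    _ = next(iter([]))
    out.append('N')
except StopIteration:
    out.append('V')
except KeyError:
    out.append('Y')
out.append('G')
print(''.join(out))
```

Execution trace: 'V' (except StopIteration) → 'G' (after the try/except). Output: VG

Answer: VG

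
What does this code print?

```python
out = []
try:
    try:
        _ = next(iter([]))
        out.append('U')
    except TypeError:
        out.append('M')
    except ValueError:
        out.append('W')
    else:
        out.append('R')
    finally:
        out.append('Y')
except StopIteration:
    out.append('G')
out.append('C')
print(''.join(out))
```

Execution trace: 'Y' (finally) → 'G' (outer except StopIteration) → 'C' (after the try/except). Output: YGC

Answer: YGC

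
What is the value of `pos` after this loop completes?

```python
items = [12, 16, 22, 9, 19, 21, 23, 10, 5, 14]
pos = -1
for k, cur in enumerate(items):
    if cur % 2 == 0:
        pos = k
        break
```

First even number index in [12, 16, 22, 9, 19, 21, 23, 10, 5, 14]
`pos` takes the values: -1 → 0

Answer: 0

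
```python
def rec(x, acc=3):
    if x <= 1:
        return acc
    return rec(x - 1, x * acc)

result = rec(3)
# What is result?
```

Accumulator trace (n, acc): (3, 3) -> (2, 9) -> (1, 18) -> return 18

Answer: 18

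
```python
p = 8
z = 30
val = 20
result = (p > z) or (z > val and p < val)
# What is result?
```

Trace:
`p = 8` → p = 8
`z = 30` → z = 30
`val = 20` → val = 20
`result = (p > z) or (z > val and p < val)` → result = True
So result = True

Answer: True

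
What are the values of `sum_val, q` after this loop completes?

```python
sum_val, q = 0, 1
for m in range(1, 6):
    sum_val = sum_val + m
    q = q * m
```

Sum and factorial of 1 to 5
`sum_val, q` takes the values: (0, 1) → (1, 1) → (3, 1) → (3, 2) → (6, 2) → (6, 6) → (10, 6) → (10, 24) → (15, 24) → (15, 120)

Answer: 15, 120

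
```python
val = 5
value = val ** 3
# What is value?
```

Trace:
`val = 5` → val = 5
`value = val ** 3` → value = 125
So value = 125

Answer: 125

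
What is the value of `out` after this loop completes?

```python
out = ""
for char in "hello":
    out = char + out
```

Reverse 'hello'
`out` takes the values: "" → "h" → "eh" → "leh" → "lleh" → "olleh"

Answer: "olleh"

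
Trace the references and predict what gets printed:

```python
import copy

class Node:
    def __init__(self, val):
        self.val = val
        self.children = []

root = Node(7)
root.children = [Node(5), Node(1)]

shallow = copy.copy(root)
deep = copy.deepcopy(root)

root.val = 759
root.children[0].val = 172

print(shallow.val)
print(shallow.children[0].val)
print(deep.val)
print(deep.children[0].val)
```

Key concept: deep copy with custom objects.
Step by step:
`root = Node(7)` → root = Node(val=7, children=[])
`root.children = [Node(5), Node(1)]` → root = Node(val=7, children=[Node(val=5, children=[]), Node(val=1, children=[])])
`shallow = copy.copy(root)` → shallow = Node(val=7, children=[Node(val=5, children=[]), Node(val=1, children=[])])
`deep = copy.deepcopy(root)` → deep = Node(val=7, children=[Node(val=5, children=[]), Node(val=1, children=[])])
`root.val = 759` → root = Node(val=759, children=[Node(val=5, children=[]), Node(val=1, children=[])])
`root.children[0].val = 172` → root = Node(val=759, children=[Node(val=172, children=[]), Node(val=1, children=[])]); shallow = Node(val=7, children=[Node(val=172, children=[]), Node(val=1, children=[])])
`print(shallow.val)` → prints 7
`print(shallow.children[0].val)` → prints 172
`print(deep.val)` → prints 7
`print(deep.children[0].val)` → prints 5

Answer:
7
172
7
5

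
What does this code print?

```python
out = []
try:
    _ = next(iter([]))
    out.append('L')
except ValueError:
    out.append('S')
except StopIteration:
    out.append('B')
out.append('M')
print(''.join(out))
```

Execution trace: 'B' (except StopIteration) → 'M' (after the try/except). Output: BM

Answer: BM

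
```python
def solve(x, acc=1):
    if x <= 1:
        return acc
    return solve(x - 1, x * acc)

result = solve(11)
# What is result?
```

Accumulator trace (n, acc): (11, 1) -> (10, 11) -> (9, 110) -> (8, 990) -> (7, 7920) -> (6, 55440) -> (5, 332640) -> (4, 1663200) -> (3, 6652800) -> (2, 19958400) -> (1, 39916800) -> return 39916800

Answer: 39916800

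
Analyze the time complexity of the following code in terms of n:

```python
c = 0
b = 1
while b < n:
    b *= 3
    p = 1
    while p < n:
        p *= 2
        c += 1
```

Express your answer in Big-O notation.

Each loop level contributes: log n × log n. Multiplying the contributions gives O(log² n).

Answer: O(log² n)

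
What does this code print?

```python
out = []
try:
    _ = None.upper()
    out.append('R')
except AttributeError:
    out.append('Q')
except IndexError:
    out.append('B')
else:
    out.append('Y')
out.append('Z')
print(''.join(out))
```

Execution trace: 'Q' (except AttributeError) → 'Z' (after the try/except). Output: QZ

Answer: QZ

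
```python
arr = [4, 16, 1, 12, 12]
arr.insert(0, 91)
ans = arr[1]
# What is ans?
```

Trace:
`arr = [4, 16, 1, 12, 12]` → arr = [4, 16, 1, 12, 12]
`arr.insert(0, 91)` → arr = [91, 4, 16, 1, 12, 12]
`ans = arr[1]` → ans = 4
So ans = 4

Answer: 4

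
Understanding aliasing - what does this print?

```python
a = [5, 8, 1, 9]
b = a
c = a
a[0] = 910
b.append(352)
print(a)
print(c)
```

Key concept: multiple aliases.
Step by step:
`a = [5, 8, 1, 9]` → a = [5, 8, 1, 9]
`b = a` → b = [5, 8, 1, 9] (same object as a)
`c = a` → c = [5, 8, 1, 9] (same object as a, b)
`a[0] = 910` → a = [910, 8, 1, 9] (same object as b, c); b = [910, 8, 1, 9] (same object as a, c); c = [910, 8, 1, 9] (same object as a, b)
`b.append(352)` → a = [910, 8, 1, 9, 352] (same object as b, c); b = [910, 8, 1, 9, 352] (same object as a, c); c = [910, 8, 1, 9, 352] (same object as a, b)
`print(a)` → prints [910, 8, 1, 9, 352]
`print(c)` → prints [910, 8, 1, 9, 352]

Answer:
[910, 8, 1, 9, 352]
[910, 8, 1, 9, 352]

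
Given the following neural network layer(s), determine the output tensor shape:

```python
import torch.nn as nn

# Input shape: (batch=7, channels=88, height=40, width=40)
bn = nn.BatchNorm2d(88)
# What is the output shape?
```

Input: (7, 88, 40, 40) -> Output: (7, 88, 40, 40)

Answer: (7, 88, 40, 40)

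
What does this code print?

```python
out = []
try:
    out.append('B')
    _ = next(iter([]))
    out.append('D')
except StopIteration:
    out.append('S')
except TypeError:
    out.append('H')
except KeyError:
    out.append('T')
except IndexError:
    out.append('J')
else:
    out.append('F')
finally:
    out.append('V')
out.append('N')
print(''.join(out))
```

Execution trace: 'B' (try body) → 'S' (except StopIteration) → 'V' (finally) → 'N' (after the try/except). Output: BSVN

Answer: BSVN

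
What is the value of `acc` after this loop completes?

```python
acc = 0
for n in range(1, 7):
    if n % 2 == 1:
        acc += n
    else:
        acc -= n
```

Add odd, subtract even
`acc` takes the values: 0 → 1 → -1 → 2 → -2 → 3 → -3

Answer: -3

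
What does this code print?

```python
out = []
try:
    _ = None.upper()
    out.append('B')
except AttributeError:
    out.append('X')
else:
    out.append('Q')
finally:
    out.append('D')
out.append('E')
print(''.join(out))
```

Execution trace: 'X' (except AttributeError) → 'D' (finally) → 'E' (after the try/except). Output: XDE

Answer: XDE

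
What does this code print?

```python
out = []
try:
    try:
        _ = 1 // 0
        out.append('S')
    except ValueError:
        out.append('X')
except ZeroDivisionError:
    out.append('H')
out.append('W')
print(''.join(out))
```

Execution trace: 'H' (outer except ZeroDivisionError) → 'W' (after the try/except). Output: HW

Answer: HW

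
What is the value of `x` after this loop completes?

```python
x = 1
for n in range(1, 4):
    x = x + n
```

Start at 1, add 1 through 3
`x` takes the values: 1 → 2 → 4 → 7

Answer: 7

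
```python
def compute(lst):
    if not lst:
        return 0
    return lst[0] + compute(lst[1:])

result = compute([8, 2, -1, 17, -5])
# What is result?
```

8 + 2 + (-1) + 17 + (-5) + 0 = 21

Answer: 21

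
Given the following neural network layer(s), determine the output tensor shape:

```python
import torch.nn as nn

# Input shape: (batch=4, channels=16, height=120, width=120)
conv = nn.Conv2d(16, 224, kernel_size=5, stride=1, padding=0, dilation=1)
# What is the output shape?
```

Input: (4, 16, 120, 120) -> Output: (4, 224, 116, 116)

Answer: (4, 224, 116, 116)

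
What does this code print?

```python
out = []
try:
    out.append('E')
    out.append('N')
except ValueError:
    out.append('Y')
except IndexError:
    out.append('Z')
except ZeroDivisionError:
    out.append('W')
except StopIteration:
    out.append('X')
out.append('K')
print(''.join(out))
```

Execution trace: 'E' (try body) → 'N' (try body, no exception) → 'K' (after the try/except). Output: ENK

Answer: ENK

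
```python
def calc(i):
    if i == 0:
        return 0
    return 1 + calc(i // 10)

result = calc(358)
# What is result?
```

Count of digits of 358: 3

Answer: 3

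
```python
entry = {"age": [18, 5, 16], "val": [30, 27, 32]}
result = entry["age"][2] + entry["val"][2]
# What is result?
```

Trace:
`entry = {"age": [18, 5, 16], "val": [30, 27, 32]}` → entry = {'age': [18, 5, 16], 'val': [30, 27, 32]}
`result = entry["age"][2] + entry["val"][2]` → result = 48
So result = 48

Answer: 48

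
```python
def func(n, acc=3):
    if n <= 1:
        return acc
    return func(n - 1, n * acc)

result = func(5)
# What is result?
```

Accumulator trace (n, acc): (5, 3) -> (4, 15) -> (3, 60) -> (2, 180) -> (1, 360) -> return 360

Answer: 360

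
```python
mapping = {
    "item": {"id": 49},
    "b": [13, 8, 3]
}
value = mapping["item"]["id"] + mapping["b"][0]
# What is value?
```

Trace:
`mapping = { ...` → mapping = {'item': {'id': 49}, 'b': [13, 8, 3]}
`value = mapping["item"]["id"] + mapping["b"][0]` → value = 62
So value = 62

Answer: 62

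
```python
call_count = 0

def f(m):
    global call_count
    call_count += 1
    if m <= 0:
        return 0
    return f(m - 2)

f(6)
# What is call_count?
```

Linear recursion stepping by 2: 4 calls from m=6 down to ≤0.

Answer: 4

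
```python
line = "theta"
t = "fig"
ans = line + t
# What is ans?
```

Trace:
`line = "theta"` → line = 'theta'
`t = "fig"` → t = 'fig'
`ans = line + t` → ans = 'thetafig'
So ans = 'thetafig'

Answer: 'thetafig'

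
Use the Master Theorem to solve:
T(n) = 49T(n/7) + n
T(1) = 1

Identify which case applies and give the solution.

a=49, b=7, f(n)=n. log_7(49) = 2. Since c=1 < 2, Case 1 applies: T(n) = Θ(n^log_b(a)) = O(n^2).

Answer: O(n^2) - Case 1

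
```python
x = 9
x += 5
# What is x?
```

Trace:
`x = 9` → x = 9
`x += 5` → x = 14
So x = 14

Answer: 14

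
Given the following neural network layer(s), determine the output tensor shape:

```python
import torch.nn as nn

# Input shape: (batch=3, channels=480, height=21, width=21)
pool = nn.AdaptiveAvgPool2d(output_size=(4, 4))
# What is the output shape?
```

Input: (3, 480, 21, 21) -> Output: (3, 480, 4, 4)

Answer: (3, 480, 4, 4)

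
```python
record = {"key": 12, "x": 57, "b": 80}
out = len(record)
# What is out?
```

Trace:
`record = {"key": 12, "x": 57, "b": 80}` → record = {'key': 12, 'x': 57, 'b': 80}
`out = len(record)` → out = 3
So out = 3

Answer: 3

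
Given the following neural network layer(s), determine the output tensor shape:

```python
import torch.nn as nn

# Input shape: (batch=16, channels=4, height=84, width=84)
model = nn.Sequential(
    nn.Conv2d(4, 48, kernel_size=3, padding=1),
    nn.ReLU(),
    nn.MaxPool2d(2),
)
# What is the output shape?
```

Input: (16, 4, 84, 84) -> after Conv2d: (16, 48, 84, 84) -> after ReLU: (16, 48, 84, 84) -> Output: (16, 48, 42, 42)

Answer: (16, 48, 42, 42)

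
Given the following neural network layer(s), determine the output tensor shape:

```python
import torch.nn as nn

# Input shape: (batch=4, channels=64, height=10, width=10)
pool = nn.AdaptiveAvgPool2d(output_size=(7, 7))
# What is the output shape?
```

Input: (4, 64, 10, 10) -> Output: (4, 64, 7, 7)

Answer: (4, 64, 7, 7)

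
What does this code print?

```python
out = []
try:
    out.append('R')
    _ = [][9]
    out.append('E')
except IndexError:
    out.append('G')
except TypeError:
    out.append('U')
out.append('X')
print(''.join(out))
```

Execution trace: 'R' (try body) → 'G' (except IndexError) → 'X' (after the try/except). Output: RGX

Answer: RGX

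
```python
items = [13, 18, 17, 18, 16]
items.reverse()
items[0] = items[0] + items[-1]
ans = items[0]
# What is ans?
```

Trace:
`items = [13, 18, 17, 18, 16]` → items = [13, 18, 17, 18, 16]
`items.reverse()` → items = [16, 18, 17, 18, 13]
`items[0] = items[0] + items[-1]` → items = [29, 18, 17, 18, 13]
`ans = items[0]` → ans = 29
So ans = 29

Answer: 29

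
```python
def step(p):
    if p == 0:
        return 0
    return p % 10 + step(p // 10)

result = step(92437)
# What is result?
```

Sum of digits of 92437: 7 + 3 + 4 + 2 + 9 = 25

Answer: 25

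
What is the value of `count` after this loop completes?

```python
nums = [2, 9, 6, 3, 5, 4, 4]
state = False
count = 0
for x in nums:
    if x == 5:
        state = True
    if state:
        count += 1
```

Count elements after first 5 in [2, 9, 6, 3, 5, 4, 4]
`count` takes the values: 0 → 1 → 2 → 3

Answer: 3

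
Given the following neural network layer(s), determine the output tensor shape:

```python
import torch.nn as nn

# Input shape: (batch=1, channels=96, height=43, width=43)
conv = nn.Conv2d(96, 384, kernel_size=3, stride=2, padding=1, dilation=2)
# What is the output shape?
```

Input: (1, 96, 43, 43) -> Output: (1, 384, 21, 21)

Answer: (1, 384, 21, 21)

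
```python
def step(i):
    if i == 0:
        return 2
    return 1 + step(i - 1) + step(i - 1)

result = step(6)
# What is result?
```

step(i) = 1 + 2·step(i-1), step(0)=2. Closed form: (2+1)·2^6 - 1 = 191.

Answer: 191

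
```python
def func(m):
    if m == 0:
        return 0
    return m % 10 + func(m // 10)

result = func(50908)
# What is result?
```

Sum of digits of 50908: 8 + 0 + 9 + 0 + 5 = 22

Answer: 22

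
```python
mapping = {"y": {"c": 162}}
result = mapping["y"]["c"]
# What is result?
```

Trace:
`mapping = {"y": {"c": 162}}` → mapping = {'y': {'c': 162}}
`result = mapping["y"]["c"]` → result = 162
So result = 162

Answer: 162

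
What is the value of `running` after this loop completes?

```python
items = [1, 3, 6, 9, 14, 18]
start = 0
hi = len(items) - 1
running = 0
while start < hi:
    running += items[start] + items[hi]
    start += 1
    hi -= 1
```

Sum of pairs from ends
`running` takes the values: 0 → 19 → 36 → 51

Answer: 51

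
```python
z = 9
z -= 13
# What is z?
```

Trace:
`z = 9` → z = 9
`z -= 13` → z = -4
So z = -4

Answer: -4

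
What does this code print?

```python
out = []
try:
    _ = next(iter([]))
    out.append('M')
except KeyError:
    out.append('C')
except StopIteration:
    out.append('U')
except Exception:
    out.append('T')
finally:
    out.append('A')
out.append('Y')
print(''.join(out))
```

Execution trace: 'U' (except StopIteration) → 'A' (finally) → 'Y' (after the try/except). Output: UAY

Answer: UAY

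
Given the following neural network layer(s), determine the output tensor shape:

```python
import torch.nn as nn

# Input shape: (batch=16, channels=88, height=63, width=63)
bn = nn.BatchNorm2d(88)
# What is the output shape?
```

Input: (16, 88, 63, 63) -> Output: (16, 88, 63, 63)

Answer: (16, 88, 63, 63)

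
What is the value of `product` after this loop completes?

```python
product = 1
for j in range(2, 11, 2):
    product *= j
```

Product of even numbers 2 to 10
`product` takes the values: 1 → 2 → 8 → 48 → 384 → 3840

Answer: 3840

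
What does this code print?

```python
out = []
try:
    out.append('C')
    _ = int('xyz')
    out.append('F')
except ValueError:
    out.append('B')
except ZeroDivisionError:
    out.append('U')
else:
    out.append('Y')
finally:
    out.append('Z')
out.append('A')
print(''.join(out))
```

Execution trace: 'C' (try body) → 'B' (except ValueError) → 'Z' (finally) → 'A' (after the try/except). Output: CBZA

Answer: CBZA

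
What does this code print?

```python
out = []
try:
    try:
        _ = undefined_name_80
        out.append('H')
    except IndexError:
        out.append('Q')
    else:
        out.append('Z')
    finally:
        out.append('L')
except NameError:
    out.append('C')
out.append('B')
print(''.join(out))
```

Execution trace: 'L' (finally) → 'C' (outer except NameError) → 'B' (after the try/except). Output: LCB

Answer: LCB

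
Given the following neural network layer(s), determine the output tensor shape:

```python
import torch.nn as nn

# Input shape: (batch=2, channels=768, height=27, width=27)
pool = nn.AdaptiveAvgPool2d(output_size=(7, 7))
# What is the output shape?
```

Input: (2, 768, 27, 27) -> Output: (2, 768, 7, 7)

Answer: (2, 768, 7, 7)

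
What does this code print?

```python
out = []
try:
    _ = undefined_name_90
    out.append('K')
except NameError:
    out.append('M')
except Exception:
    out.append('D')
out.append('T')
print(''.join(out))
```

Execution trace: 'M' (except NameError) → 'T' (after the try/except). Output: MT

Answer: MT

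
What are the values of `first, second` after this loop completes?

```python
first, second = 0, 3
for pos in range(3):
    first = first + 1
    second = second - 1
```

first goes 0→3, second goes 3→0
`first, second` takes the values: (0, 3) → (1, 3) → (1, 2) → (2, 2) → (2, 1) → (3, 1) → (3, 0)

Answer: 3, 0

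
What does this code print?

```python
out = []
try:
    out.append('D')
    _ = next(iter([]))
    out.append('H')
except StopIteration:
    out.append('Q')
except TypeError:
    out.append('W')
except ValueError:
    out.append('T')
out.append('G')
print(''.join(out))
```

Execution trace: 'D' (try body) → 'Q' (except StopIteration) → 'G' (after the try/except). Output: DQG

Answer: DQG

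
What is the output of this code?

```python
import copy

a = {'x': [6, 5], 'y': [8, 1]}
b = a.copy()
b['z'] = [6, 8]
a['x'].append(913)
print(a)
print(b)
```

Key concept: shallow copy of dict with mutable values.
Step by step:
`a = {'x': [6, 5], 'y': [8, 1]}` → a = {'x': [6, 5], 'y': [8, 1]}
`b = a.copy()` → b = {'x': [6, 5], 'y': [8, 1]}
`b['z'] = [6, 8]` → b = {'x': [6, 5], 'y': [8, 1], 'z': [6, 8]}
`a['x'].append(913)` → a = {'x': [6, 5, 913], 'y': [8, 1]}; b = {'x': [6, 5, 913], 'y': [8, 1], 'z': [6, 8]}
`print(a)` → prints {'x': [6, 5, 913], 'y': [8, 1]}
`print(b)` → prints {'x': [6, 5, 913], 'y': [8, 1], 'z': [6, 8]}

Answer:
{'x': [6, 5, 913], 'y': [8, 1]}
{'x': [6, 5, 913], 'y': [8, 1], 'z': [6, 8]}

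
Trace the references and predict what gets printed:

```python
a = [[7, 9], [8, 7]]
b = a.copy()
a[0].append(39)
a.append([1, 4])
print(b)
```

Key concept: shallow copy with nested lists.
Step by step:
`a = [[7, 9], [8, 7]]` → a = [[7, 9], [8, 7]]
`b = a.copy()` → b = [[7, 9], [8, 7]]
`a[0].append(39)` → a = [[7, 9, 39], [8, 7]]; b = [[7, 9, 39], [8, 7]]
`a.append([1, 4])` → a = [[7, 9, 39], [8, 7], [1, 4]]
`print(b)` → prints [[7, 9, 39], [8, 7]]

Answer: [[7, 9, 39], [8, 7]]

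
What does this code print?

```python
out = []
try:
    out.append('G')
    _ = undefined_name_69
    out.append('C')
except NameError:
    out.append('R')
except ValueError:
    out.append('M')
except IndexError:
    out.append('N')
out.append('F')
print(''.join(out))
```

Execution trace: 'G' (try body) → 'R' (except NameError) → 'F' (after the try/except). Output: GRF

Answer: GRF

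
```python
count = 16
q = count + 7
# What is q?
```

Trace:
`count = 16` → count = 16
`q = count + 7` → q = 23
So q = 23

Answer: 23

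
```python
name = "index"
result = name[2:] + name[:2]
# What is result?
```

Trace:
`name = "index"` → name = 'index'
`result = name[2:] + name[:2]` → result = 'dexin'
So result = 'dexin'

Answer: 'dexin'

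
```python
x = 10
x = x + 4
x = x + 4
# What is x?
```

Trace:
`x = 10` → x = 10
`x = x + 4` → x = 14
`x = x + 4` → x = 18
So x = 18

Answer: 18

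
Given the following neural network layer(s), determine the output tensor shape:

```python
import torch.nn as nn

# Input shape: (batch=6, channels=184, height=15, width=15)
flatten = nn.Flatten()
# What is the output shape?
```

Input: (6, 184, 15, 15) -> Output: (6, 41400)

Answer: (6, 41400)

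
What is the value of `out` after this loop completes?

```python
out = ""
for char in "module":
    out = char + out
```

Reverse 'module'
`out` takes the values: "" → "m" → "om" → "dom" → "udom" → "ludom" → "eludom"

Answer: "eludom"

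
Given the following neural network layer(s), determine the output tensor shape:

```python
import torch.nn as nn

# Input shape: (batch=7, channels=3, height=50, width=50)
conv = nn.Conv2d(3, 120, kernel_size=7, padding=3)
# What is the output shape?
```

Input: (7, 3, 50, 50) -> Output: (7, 120, 50, 50)

Answer: (7, 120, 50, 50)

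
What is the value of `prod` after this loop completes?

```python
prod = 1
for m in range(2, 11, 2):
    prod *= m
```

Product of even numbers 2 to 10
`prod` takes the values: 1 → 2 → 8 → 48 → 384 → 3840

Answer: 3840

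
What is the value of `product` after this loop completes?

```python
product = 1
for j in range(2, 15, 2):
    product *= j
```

Product of even numbers 2 to 14
`product` takes the values: 1 → 2 → 8 → 48 → 384 → 3840 → 46080 → 645120

Answer: 645120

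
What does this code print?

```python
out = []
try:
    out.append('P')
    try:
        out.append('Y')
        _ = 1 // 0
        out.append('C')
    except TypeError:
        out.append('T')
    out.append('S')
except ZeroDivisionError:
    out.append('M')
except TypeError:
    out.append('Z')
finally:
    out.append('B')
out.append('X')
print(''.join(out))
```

Execution trace: 'P' (try body) → 'Y' (inner try body) → 'M' (except ZeroDivisionError) → 'B' (finally) → 'X' (after the try/except). Output: PYMBX

Answer: PYMBX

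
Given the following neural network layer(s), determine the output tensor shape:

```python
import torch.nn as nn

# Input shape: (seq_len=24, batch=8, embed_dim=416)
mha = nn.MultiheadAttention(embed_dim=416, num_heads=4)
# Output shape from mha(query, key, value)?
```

Input: (24, 8, 416) -> Output: (24, 8, 416)

Answer: (24, 8, 416)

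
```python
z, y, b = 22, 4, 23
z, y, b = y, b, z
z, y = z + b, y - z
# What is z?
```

Trace:
`z, y, b = 22, 4, 23` → z = 22; y = 4; b = 23
`z, y, b = y, b, z` → z = 4; y = 23; b = 22
`z, y = z + b, y - z` → z = 26; y = 19
So z = 26

Answer: 26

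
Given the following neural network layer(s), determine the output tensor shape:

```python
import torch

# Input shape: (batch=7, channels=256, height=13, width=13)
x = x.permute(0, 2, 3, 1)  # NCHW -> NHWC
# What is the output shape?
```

Input: (7, 256, 13, 13) -> Output: (7, 13, 13, 256)

Answer: (7, 13, 13, 256)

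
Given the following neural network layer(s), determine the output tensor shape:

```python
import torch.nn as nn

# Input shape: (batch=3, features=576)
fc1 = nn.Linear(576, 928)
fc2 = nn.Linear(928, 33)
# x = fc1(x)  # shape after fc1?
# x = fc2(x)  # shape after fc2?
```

Input: (3, 576) -> after fc1: (3, 928) -> Output: (3, 33)

Answer: (3, 33)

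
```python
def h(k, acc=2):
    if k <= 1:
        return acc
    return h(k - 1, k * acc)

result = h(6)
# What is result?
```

Accumulator trace (n, acc): (6, 2) -> (5, 12) -> (4, 60) -> (3, 240) -> (2, 720) -> (1, 1440) -> return 1440

Answer: 1440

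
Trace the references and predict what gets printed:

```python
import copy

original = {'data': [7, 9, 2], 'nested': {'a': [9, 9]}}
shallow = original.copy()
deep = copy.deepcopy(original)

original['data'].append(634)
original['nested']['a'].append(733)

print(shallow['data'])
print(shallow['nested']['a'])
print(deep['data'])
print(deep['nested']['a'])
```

Key concept: comparing shallow vs deep copy.
Step by step:
`original = {'data': [7, 9, 2], 'nested': {'a': [9, 9]}}` → original = {'data': [7, 9, 2], 'nested': {'a': [9, 9]}}
`shallow = original.copy()` → shallow = {'data': [7, 9, 2], 'nested': {'a': [9, 9]}}
`deep = copy.deepcopy(original)` → deep = {'data': [7, 9, 2], 'nested': {'a': [9, 9]}}
`original['data'].append(634)` → original = {'data': [7, 9, 2, 634], 'nested': {'a': [9, 9]}}; shallow = {'data': [7, 9, 2, 634], 'nested': {'a': [9, 9]}}
`original['nested']['a'].append(733)` → original = {'data': [7, 9, 2, 634], 'nested': {'a': [9, 9, 733]}}; shallow = {'data': [7, 9, 2, 634], 'nested': {'a': [9, 9, 733]}}
`print(shallow['data'])` → prints [7, 9, 2, 634]
`print(shallow['nested']['a'])` → prints [9, 9, 733]
`print(deep['data'])` → prints [7, 9, 2]
`print(deep['nested']['a'])` → prints [9, 9]

Answer:
[7, 9, 2, 634]
[9, 9, 733]
[7, 9, 2]
[9, 9]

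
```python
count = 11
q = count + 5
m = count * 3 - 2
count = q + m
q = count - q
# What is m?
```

Trace:
`count = 11` → count = 11
`q = count + 5` → q = 16
`m = count * 3 - 2` → m = 31
`count = q + m` → count = 47
`q = count - q` → q = 31
So m = 31

Answer: 31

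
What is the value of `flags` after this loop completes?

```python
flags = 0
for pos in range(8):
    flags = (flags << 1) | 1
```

Build 8 consecutive 1-bits: 0b11111111
`flags` takes the values: 0 → 1 → 3 → 7 → 15 → 31 → 63 → 127 → 255

Answer: 255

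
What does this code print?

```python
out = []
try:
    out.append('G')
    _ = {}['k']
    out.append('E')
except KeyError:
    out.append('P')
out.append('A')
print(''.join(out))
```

Execution trace: 'G' (try body) → 'P' (except KeyError) → 'A' (after the try/except). Output: GPA

Answer: GPA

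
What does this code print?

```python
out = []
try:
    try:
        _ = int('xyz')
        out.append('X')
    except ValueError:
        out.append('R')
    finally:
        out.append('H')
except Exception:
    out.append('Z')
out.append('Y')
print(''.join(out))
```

Execution trace: 'R' (inner except ValueError) → 'H' (inner finally) → 'Y' (after the try/except). Output: RHY

Answer: RHY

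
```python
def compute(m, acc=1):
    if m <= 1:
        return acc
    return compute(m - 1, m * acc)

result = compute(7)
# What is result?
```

Accumulator trace (n, acc): (7, 1) -> (6, 7) -> (5, 42) -> (4, 210) -> (3, 840) -> (2, 2520) -> (1, 5040) -> return 5040

Answer: 5040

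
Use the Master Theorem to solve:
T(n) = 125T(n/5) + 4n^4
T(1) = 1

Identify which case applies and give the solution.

a=125, b=5, f(n)=4n^4. log_5(125) = 3. Since c=4 > 3 and the regularity condition holds (125(n/5)^4 = (125/5^4)n^4 with 125/5^4 < 1), Case 3 applies: T(n) = Θ(f(n)) = O(n^4).

Answer: O(n^4) - Case 3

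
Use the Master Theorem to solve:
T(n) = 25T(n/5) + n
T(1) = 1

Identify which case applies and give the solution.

a=25, b=5, f(n)=n. log_5(25) = 2. Since c=1 < 2, Case 1 applies: T(n) = Θ(n^log_b(a)) = O(n^2).

Answer: O(n^2) - Case 1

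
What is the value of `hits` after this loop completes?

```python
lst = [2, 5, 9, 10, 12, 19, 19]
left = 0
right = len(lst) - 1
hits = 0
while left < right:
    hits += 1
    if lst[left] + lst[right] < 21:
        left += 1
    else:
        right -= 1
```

Steps to find pair summing to 21
`hits` takes the values: 0 → 1 → 2 → 3 → 4 → 5 → 6

Answer: 6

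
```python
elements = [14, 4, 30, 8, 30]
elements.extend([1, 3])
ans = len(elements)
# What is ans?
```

Trace:
`elements = [14, 4, 30, 8, 30]` → elements = [14, 4, 30, 8, 30]
`elements.extend([1, 3])` → elements = [14, 4, 30, 8, 30, 1, 3]
`ans = len(elements)` → ans = 7
So ans = 7

Answer: 7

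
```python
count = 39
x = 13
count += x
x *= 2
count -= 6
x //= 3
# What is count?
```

Trace:
`count = 39` → count = 39
`x = 13` → x = 13
`count += x` → count = 52
`x *= 2` → x = 26
`count -= 6` → count = 46
`x //= 3` → x = 8
So count = 46

Answer: 46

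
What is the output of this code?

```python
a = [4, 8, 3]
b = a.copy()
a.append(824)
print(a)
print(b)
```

Key concept: list.copy() creates independent copy.
Step by step:
`a = [4, 8, 3]` → a = [4, 8, 3]
`b = a.copy()` → b = [4, 8, 3]
`a.append(824)` → a = [4, 8, 3, 824]
`print(a)` → prints [4, 8, 3, 824]
`print(b)` → prints [4, 8, 3]

Answer:
[4, 8, 3, 824]
[4, 8, 3]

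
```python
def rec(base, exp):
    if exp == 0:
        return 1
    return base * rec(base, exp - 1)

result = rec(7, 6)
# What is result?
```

rec(7, 6) = 7 * 7 * 7 * 7 * 7 * 7 = 117649

Answer: 117649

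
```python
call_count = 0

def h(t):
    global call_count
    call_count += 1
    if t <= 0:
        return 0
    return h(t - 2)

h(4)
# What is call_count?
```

Linear recursion stepping by 2: 3 calls from t=4 down to ≤0.

Answer: 3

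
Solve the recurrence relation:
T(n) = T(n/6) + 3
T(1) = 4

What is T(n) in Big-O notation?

Each step divides n by 6 and adds 3. After log_6(n) steps we reach T(1)=4. So T(n) = 3·log_6(n) + 4 = O(log n).

Answer: O(log n)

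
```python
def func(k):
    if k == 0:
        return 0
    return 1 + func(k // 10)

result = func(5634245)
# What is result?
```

Count of digits of 5634245: 7

Answer: 7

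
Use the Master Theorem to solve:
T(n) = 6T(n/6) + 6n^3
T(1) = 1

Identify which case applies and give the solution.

a=6, b=6, f(n)=6n^3. log_6(6) = 1. Since c=3 > 1 and the regularity condition holds (6(n/6)^3 = (6/6^3)n^3 with 6/6^3 < 1), Case 3 applies: T(n) = Θ(f(n)) = O(n^3).

Answer: O(n^3) - Case 3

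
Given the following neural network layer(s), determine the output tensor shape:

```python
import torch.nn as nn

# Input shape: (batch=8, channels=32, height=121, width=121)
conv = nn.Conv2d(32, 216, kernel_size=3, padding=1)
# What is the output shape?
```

Input: (8, 32, 121, 121) -> Output: (8, 216, 121, 121)

Answer: (8, 216, 121, 121)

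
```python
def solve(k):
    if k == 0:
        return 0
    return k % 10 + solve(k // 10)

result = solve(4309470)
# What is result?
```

Sum of digits of 4309470: 0 + 7 + 4 + 9 + 0 + 3 + 4 = 27

Answer: 27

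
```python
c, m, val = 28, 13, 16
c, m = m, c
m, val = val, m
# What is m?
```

Trace:
`c, m, val = 28, 13, 16` → c = 28; m = 13; val = 16
`c, m = m, c` → c = 13; m = 28
`m, val = val, m` → m = 16; val = 28
So m = 16

Answer: 16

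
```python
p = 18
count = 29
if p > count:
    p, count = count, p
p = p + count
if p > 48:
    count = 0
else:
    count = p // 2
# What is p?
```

Trace:
`p = 18` → p = 18
`count = 29` → count = 29
`if p > count: ...` → p > count is False → no variable changes
`p = p + count` → p = 47
`if p > 48: ...` → p > 48 is False, take else branch → count = 23
So p = 47

Answer: 47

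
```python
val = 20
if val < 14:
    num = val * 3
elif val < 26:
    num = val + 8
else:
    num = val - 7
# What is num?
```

Trace:
`val = 20` → val = 20
`if val < 14: ...` → val < 14 is False, val < 26 is True → num = 28
So num = 28

Answer: 28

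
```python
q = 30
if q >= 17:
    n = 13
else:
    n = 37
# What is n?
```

Trace:
`q = 30` → q = 30
`if q >= 17: ...` → q >= 17 is True → n = 13
So n = 13

Answer: 13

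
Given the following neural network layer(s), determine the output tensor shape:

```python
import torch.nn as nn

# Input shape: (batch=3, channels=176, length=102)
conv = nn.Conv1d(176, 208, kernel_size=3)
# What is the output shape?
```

Input: (3, 176, 102) -> Output: (3, 208, 100)

Answer: (3, 208, 100)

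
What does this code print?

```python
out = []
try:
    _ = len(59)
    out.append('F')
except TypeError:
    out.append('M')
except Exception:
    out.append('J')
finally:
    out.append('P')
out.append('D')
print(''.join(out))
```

Execution trace: 'M' (except TypeError) → 'P' (finally) → 'D' (after the try/except). Output: MPD

Answer: MPD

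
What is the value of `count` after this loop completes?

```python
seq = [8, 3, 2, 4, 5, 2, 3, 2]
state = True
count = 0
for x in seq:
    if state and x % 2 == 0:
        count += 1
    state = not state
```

Count even values at even positions
`count` takes the values: 0 → 1 → 2

Answer: 2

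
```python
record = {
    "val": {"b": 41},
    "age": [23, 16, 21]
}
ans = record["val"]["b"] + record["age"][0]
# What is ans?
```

Trace:
`record = { ...` → record = {'val': {'b': 41}, 'age': [23, 16, 21]}
`ans = record["val"]["b"] + record["age"][0]` → ans = 64
So ans = 64

Answer: 64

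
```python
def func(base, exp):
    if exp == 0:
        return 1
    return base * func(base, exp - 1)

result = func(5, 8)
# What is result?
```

func(5, 8) = 5 * 5 * 5 * 5 * 5 * 5 * 5 * 5 = 390625

Answer: 390625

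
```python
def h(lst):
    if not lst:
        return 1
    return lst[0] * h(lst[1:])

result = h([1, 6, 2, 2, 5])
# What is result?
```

Product over [1, 6, 2, 2, 5] = 1 * 6 * 2 * 2 * 5 = 120

Answer: 120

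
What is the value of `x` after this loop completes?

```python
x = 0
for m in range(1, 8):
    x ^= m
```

XOR of 1 to 7
`x` takes the values: 0 → 1 → 3 → 0 → 4 → 1 → 7 → 0

Answer: 0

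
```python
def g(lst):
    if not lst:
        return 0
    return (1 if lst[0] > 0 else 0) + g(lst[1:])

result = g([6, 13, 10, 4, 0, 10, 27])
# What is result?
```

Count of positive elements in [6, 13, 10, 4, 0, 10, 27] = 6

Answer: 6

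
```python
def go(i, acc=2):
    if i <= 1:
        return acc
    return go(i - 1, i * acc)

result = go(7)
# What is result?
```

Accumulator trace (n, acc): (7, 2) -> (6, 14) -> (5, 84) -> (4, 420) -> (3, 1680) -> (2, 5040) -> (1, 10080) -> return 10080

Answer: 10080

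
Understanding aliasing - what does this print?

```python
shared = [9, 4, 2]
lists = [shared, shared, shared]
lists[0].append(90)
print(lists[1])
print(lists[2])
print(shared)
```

Key concept: list of same reference.
Step by step:
`shared = [9, 4, 2]` → shared = [9, 4, 2]
`lists = [shared, shared, shared]` → lists = [[9, 4, 2], [9, 4, 2], [9, 4, 2]]
`lists[0].append(90)` → shared = [9, 4, 2, 90]; lists = [[9, 4, 2, 90], [9, 4, 2, 90], [9, 4, 2, 90]]
`print(lists[1])` → prints [9, 4, 2, 90]
`print(lists[2])` → prints [9, 4, 2, 90]
`print(shared)` → prints [9, 4, 2, 90]

Answer:
[9, 4, 2, 90]
[9, 4, 2, 90]
[9, 4, 2, 90]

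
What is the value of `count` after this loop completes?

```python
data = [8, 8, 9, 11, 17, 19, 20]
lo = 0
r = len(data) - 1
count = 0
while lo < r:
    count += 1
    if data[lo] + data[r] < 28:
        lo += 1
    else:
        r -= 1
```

Steps to find pair summing to 28
`count` takes the values: 0 → 1 → 2 → 3 → 4 → 5 → 6

Answer: 6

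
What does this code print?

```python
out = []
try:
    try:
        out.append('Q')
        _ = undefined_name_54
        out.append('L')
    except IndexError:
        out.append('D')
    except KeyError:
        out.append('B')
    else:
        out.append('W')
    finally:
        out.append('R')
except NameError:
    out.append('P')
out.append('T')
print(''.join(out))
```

Execution trace: 'Q' (inner try body) → 'R' (inner finally) → 'P' (outer except NameError) → 'T' (after the try/except). Output: QRPT

Answer: QRPT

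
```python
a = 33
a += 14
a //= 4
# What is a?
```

Trace:
`a = 33` → a = 33
`a += 14` → a = 47
`a //= 4` → a = 11
So a = 11

Answer: 11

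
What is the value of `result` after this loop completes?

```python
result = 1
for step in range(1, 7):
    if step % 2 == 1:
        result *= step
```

Product of odd numbers 1 to 6
`result` takes the values: 1 → 3 → 15

Answer: 15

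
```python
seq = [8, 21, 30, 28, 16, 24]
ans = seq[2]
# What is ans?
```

Trace:
`seq = [8, 21, 30, 28, 16, 24]` → seq = [8, 21, 30, 28, 16, 24]
`ans = seq[2]` → ans = 30
So ans = 30

Answer: 30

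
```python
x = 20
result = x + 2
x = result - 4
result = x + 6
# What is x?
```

Trace:
`x = 20` → x = 20
`result = x + 2` → result = 22
`x = result - 4` → x = 18
`result = x + 6` → result = 24
So x = 18

Answer: 18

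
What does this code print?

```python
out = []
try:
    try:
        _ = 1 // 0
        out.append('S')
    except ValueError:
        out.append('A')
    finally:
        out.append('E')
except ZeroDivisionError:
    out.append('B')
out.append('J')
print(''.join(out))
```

Execution trace: 'E' (finally) → 'B' (outer except ZeroDivisionError) → 'J' (after the try/except). Output: EBJ

Answer: EBJ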